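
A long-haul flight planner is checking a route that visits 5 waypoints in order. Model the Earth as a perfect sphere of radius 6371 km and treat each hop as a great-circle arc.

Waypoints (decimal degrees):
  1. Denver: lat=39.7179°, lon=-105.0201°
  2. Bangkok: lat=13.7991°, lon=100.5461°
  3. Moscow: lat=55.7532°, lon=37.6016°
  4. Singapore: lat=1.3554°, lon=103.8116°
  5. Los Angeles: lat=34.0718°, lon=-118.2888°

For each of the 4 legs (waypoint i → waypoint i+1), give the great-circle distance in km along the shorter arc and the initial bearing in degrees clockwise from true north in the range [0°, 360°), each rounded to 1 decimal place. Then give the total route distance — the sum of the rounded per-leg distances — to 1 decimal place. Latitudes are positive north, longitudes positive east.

Leg 1: φ1=0.6932081, φ2=0.2408397, Δφ=-0.4523684, Δλ=3.5878070 rad; a=sin²(Δφ/2)+cosφ1·cosφ2·sin²(Δλ/2)=0.7607217524; c=2·atan2(√a, √(1-a))=2.119338106; dist=6371·c=13502.303 ≈ 13502.3 km; running total=13502.3 km
Leg 1 bearing: y=sinΔλ·cosφ2=-0.41909817, x=cosφ1·sinφ2-sinφ1·cosφ2·cosΔλ=0.74327209; θ=atan2(y, x)=-29.4167° <0 so +360° → 330.5833° ≈ 330.6°
Leg 2: φ1=0.2408397, φ2=0.9730769, Δφ=0.7322372, Δλ=-1.0985888 rad; a=sin²(Δφ/2)+cosφ1·cosφ2·sin²(Δλ/2)=0.2771254809; c=2·atan2(√a, √(1-a))=1.108785474; dist=6371·c=7064.072 ≈ 7064.1 km; running total=20566.4 km
Leg 2 bearing: y=sinΔλ·cosφ2=-0.50117401, x=cosφ1·sinφ2-sinφ1·cosφ2·cosΔλ=0.74170911; θ=atan2(y, x)=-34.0470° <0 so +360° → 325.9530° ≈ 326.0°
Leg 3: φ1=0.9730769, φ2=0.0236562, Δφ=-0.9494207, Δλ=1.1555825 rad; a=sin²(Δφ/2)+cosφ1·cosφ2·sin²(Δλ/2)=0.3767509247; c=2·atan2(√a, √(1-a))=1.321731087; dist=6371·c=8420.749 ≈ 8420.7 km; running total=28987.1 km
Leg 3 bearing: y=sinΔλ·cosφ2=0.91477407, x=cosφ1·sinφ2-sinφ1·cosφ2·cosΔλ=-0.32004230; θ=atan2(y, x)=109.2829° ≈ 109.3°
Leg 4: φ1=0.0236562, φ2=0.5946651, Δφ=0.5710089, Δλ=-3.8763832 rad; a=sin²(Δφ/2)+cosφ1·cosφ2·sin²(Δλ/2)=0.8005889414; c=2·atan2(√a, √(1-a))=2.215770603; dist=6371·c=14116.675 ≈ 14116.7 km; running total=43103.8 km
Leg 4 bearing: y=sinΔλ·cosφ2=0.55534291, x=cosφ1·sinφ2-sinφ1·cosφ2·cosΔλ=0.57461240; θ=atan2(y, x)=44.0230° ≈ 44.0°

Leg 1: dist=13502.3 km, bearing=330.6°
Leg 2: dist=7064.1 km, bearing=326.0°
Leg 3: dist=8420.7 km, bearing=109.3°
Leg 4: dist=14116.7 km, bearing=44.0°
Total: 43103.8 km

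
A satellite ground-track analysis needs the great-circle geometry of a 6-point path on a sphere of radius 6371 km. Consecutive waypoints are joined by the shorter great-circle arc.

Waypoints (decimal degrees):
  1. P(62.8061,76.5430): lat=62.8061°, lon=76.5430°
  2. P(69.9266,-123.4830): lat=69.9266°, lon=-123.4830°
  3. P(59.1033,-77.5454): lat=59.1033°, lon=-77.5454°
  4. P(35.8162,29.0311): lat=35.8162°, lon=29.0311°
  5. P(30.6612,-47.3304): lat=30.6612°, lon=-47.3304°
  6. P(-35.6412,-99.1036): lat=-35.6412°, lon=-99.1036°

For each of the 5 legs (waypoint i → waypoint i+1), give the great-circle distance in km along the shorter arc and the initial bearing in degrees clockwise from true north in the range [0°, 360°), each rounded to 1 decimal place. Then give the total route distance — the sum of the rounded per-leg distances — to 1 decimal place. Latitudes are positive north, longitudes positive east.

Leg 1: φ1=1.0961732, φ2=1.2204494, Δφ=0.1242762, Δλ=-3.4911123 rad; a=sin²(Δφ/2)+cosφ1·cosφ2·sin²(Δλ/2)=0.1559685875; c=2·atan2(√a, √(1-a))=0.811980233; dist=6371·c=5173.126 ≈ 5173.1 km; running total=5173.1 km
Leg 1 bearing: y=sinΔλ·cosφ2=0.11753576, x=cosφ1·sinφ2-sinφ1·cosφ2·cosΔλ=0.71606906; θ=atan2(y, x)=9.3214° ≈ 9.3°
Leg 2: φ1=1.2204494, φ2=1.0315472, Δφ=-0.1889022, Δλ=0.8017624 rad; a=sin²(Δφ/2)+cosφ1·cosφ2·sin²(Δλ/2)=0.0357326100; c=2·atan2(√a, √(1-a))=0.380349937; dist=6371·c=2423.209 ≈ 2423.2 km; running total=7596.3 km
Leg 2 bearing: y=sinΔλ·cosφ2=0.36898641, x=cosφ1·sinφ2-sinφ1·cosφ2·cosΔλ=-0.04089241; θ=atan2(y, x)=96.3239° ≈ 96.3°
Leg 3: φ1=1.0315472, φ2=0.6251106, Δφ=-0.4064366, Δλ=1.8601108 rad; a=sin²(Δφ/2)+cosφ1·cosφ2·sin²(Δλ/2)=0.3083241522; c=2·atan2(√a, √(1-a))=1.177373814; dist=6371·c=7501.049 ≈ 7501.0 km; running total=15097.3 km
Leg 3 bearing: y=sinΔλ·cosφ2=0.77719719, x=cosφ1·sinφ2-sinφ1·cosφ2·cosΔλ=0.49900502; θ=atan2(y, x)=57.2972° ≈ 57.3°
Leg 4: φ1=0.6251106, φ2=0.5351389, Δφ=-0.0899717, Δλ=-1.3327596 rad; a=sin²(Δφ/2)+cosφ1·cosφ2·sin²(Δλ/2)=0.2685514144; c=2·atan2(√a, √(1-a))=1.089535482; dist=6371·c=6941.431 ≈ 6941.4 km; running total=22038.7 km
Leg 4 bearing: y=sinΔλ·cosφ2=-0.83594262, x=cosφ1·sinφ2-sinφ1·cosφ2·cosΔλ=0.29483241; θ=atan2(y, x)=-70.5725° <0 so +360° → 289.4275° ≈ 289.4°
Leg 5: φ1=0.5351389, φ2=-0.6220563, Δφ=-1.1571952, Δλ=-0.9036128 rad; a=sin²(Δφ/2)+cosφ1·cosφ2·sin²(Δλ/2)=0.4322959255; c=2·atan2(√a, √(1-a))=1.434970933; dist=6371·c=9142.200 ≈ 9142.2 km; running total=31180.9 km
Leg 5 bearing: y=sinΔλ·cosφ2=-0.63841657, x=cosφ1·sinφ2-sinφ1·cosφ2·cosΔλ=-0.75768655; θ=atan2(y, x)=-139.8830° <0 so +360° → 220.1170° ≈ 220.1°

Leg 1: dist=5173.1 km, bearing=9.3°
Leg 2: dist=2423.2 km, bearing=96.3°
Leg 3: dist=7501.0 km, bearing=57.3°
Leg 4: dist=6941.4 km, bearing=289.4°
Leg 5: dist=9142.2 km, bearing=220.1°
Total: 31180.9 km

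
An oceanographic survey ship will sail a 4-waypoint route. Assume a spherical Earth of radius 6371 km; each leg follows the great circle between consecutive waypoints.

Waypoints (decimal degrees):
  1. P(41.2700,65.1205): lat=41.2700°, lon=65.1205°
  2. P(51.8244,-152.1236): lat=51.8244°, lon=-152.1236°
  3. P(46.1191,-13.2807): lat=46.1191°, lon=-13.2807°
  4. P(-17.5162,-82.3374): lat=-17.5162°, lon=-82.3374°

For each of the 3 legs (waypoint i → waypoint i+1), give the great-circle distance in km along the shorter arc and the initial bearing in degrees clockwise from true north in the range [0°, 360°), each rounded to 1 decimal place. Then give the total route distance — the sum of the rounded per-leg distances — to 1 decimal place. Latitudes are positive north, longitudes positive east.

Leg 1: φ1=0.7202974, φ2=0.9045064, Δφ=0.1842090, Δλ=-3.7916248 rad; a=sin²(Δφ/2)+cosφ1·cosφ2·sin²(Δλ/2)=0.4256402218; c=2·atan2(√a, √(1-a))=1.421523024; dist=6371·c=9056.523 ≈ 9056.5 km; running total=9056.5 km
Leg 1 bearing: y=sinΔλ·cosφ2=0.37406561, x=cosφ1·sinφ2-sinφ1·cosφ2·cosΔλ=0.91540014; θ=atan2(y, x)=22.2267° ≈ 22.2°
Leg 2: φ1=0.9045064, φ2=0.8049301, Δφ=-0.0995763, Δλ=2.4232657 rad; a=sin²(Δφ/2)+cosφ1·cosφ2·sin²(Δλ/2)=0.3779715303; c=2·atan2(√a, √(1-a))=1.324249221; dist=6371·c=8436.792 ≈ 8436.8 km; running total=17493.3 km
Leg 2 bearing: y=sinΔλ·cosφ2=0.45618760, x=cosφ1·sinφ2-sinφ1·cosφ2·cosΔλ=0.85576228; θ=atan2(y, x)=28.0611° ≈ 28.1°
Leg 3: φ1=0.8049301, φ2=-0.3057154, Δφ=-1.1106455, Δλ=-1.2052668 rad; a=sin²(Δφ/2)+cosφ1·cosφ2·sin²(Δλ/2)=0.4903299131; c=2·atan2(√a, √(1-a))=1.551454947; dist=6371·c=9884.319 ≈ 9884.3 km; running total=27377.6 km
Leg 3 bearing: y=sinΔλ·cosφ2=-0.89062983, x=cosφ1·sinφ2-sinφ1·cosφ2·cosΔλ=-0.45431758; θ=atan2(y, x)=-117.0265° <0 so +360° → 242.9735° ≈ 243.0°

Leg 1: dist=9056.5 km, bearing=22.2°
Leg 2: dist=8436.8 km, bearing=28.1°
Leg 3: dist=9884.3 km, bearing=243.0°
Total: 27377.6 km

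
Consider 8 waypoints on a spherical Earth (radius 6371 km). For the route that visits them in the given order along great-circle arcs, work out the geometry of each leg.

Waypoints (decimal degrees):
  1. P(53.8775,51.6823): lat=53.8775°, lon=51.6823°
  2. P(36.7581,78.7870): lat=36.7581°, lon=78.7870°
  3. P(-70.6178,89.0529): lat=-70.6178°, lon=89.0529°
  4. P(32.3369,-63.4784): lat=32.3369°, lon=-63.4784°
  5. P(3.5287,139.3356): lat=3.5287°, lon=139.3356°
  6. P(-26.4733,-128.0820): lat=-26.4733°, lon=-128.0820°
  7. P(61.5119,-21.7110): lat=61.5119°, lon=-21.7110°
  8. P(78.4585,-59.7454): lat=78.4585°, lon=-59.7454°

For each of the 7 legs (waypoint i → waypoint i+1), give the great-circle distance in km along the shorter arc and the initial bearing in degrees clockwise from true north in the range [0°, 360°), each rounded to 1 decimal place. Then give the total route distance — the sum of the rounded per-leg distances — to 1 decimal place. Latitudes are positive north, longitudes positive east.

Leg 1: φ1=0.9403398, φ2=0.6415499, Δφ=-0.2987899, Δλ=0.4730663 rad; a=sin²(Δφ/2)+cosφ1·cosφ2·sin²(Δλ/2)=0.0480883802; c=2·atan2(√a, √(1-a))=0.442174687; dist=6371·c=2817.095 ≈ 2817.1 km; running total=2817.1 km
Leg 1 bearing: y=sinΔλ·cosφ2=0.36502706, x=cosφ1·sinφ2-sinφ1·cosφ2·cosΔλ=-0.22329083; θ=atan2(y, x)=121.4546° ≈ 121.5°
Leg 2: φ1=0.6415499, φ2=-1.2325131, Δφ=-1.8740630, Δλ=0.1791738 rad; a=sin²(Δφ/2)+cosφ1·cosφ2·sin²(Δλ/2)=0.6514479139; c=2·atan2(√a, √(1-a))=1.878526088; dist=6371·c=11968.090 ≈ 11968.1 km; running total=14785.2 km
Leg 2 bearing: y=sinΔλ·cosφ2=0.05914441, x=cosφ1·sinφ2-sinφ1·cosφ2·cosΔλ=-0.95118666; θ=atan2(y, x)=176.4420° ≈ 176.4°
Leg 3: φ1=-1.2325131, φ2=0.5643854, Δφ=1.7968985, Δλ=-2.6621734 rad; a=sin²(Δφ/2)+cosφ1·cosφ2·sin²(Δλ/2)=0.8766856675; c=2·atan2(√a, √(1-a))=2.423970222; dist=6371·c=15443.114 ≈ 15443.1 km; running total=30228.3 km
Leg 3 bearing: y=sinΔλ·cosφ2=-0.38973002, x=cosφ1·sinφ2-sinφ1·cosφ2·cosΔλ=-0.52966229; θ=atan2(y, x)=-143.6540° <0 so +360° → 216.3460° ≈ 216.3°
Leg 4: φ1=0.5643854, φ2=0.0615874, Δφ=-0.5027979, Δλ=3.5397721 rad; a=sin²(Δφ/2)+cosφ1·cosφ2·sin²(Δλ/2)=0.8722098237; c=2·atan2(√a, √(1-a))=2.410461580; dist=6371·c=15357.051 ≈ 15357.1 km; running total=45585.4 km
Leg 4 bearing: y=sinΔλ·cosφ2=-0.38700571, x=cosφ1·sinφ2-sinφ1·cosφ2·cosΔλ=0.54411944; θ=atan2(y, x)=-35.4224° <0 so +360° → 324.5776° ≈ 324.6°
Leg 5: φ1=0.0615874, φ2=-0.4620462, Δφ=-0.5236337, Δλ=-4.6673176 rad; a=sin²(Δφ/2)+cosφ1·cosφ2·sin²(Δλ/2)=0.5338461554; c=2·atan2(√a, √(1-a))=1.638540442; dist=6371·c=10439.141 ≈ 10439.1 km; running total=56024.5 km
Leg 5 bearing: y=sinΔλ·cosφ2=0.89423314, x=cosφ1·sinφ2-sinφ1·cosφ2·cosΔλ=-0.44245321; θ=atan2(y, x)=116.3255° ≈ 116.3°
Leg 6: φ1=-0.4620462, φ2=1.0735852, Δφ=1.5356314, Δλ=1.8565242 rad; a=sin²(Δφ/2)+cosφ1·cosφ2·sin²(Δλ/2)=0.7560727571; c=2·atan2(√a, √(1-a))=2.108477245; dist=6371·c=13433.109 ≈ 13433.1 km; running total=69457.6 km
Leg 6 bearing: y=sinΔλ·cosφ2=0.45763806, x=cosφ1·sinφ2-sinφ1·cosφ2·cosΔλ=0.72682486; θ=atan2(y, x)=32.1962° ≈ 32.2°
Leg 7: φ1=1.0735852, φ2=1.3693592, Δφ=0.2957740, Δλ=-0.6638255 rad; a=sin²(Δφ/2)+cosφ1·cosφ2·sin²(Δλ/2)=0.0318445371; c=2·atan2(√a, √(1-a))=0.358822648; dist=6371·c=2286.059 ≈ 2286.1 km; running total=71743.7 km
Leg 7 bearing: y=sinΔλ·cosφ2=-0.12327474, x=cosφ1·sinφ2-sinφ1·cosφ2·cosΔλ=0.32882395; θ=atan2(y, x)=-20.5508° <0 so +360° → 339.4492° ≈ 339.4°

Leg 1: dist=2817.1 km, bearing=121.5°
Leg 2: dist=11968.1 km, bearing=176.4°
Leg 3: dist=15443.1 km, bearing=216.3°
Leg 4: dist=15357.1 km, bearing=324.6°
Leg 5: dist=10439.1 km, bearing=116.3°
Leg 6: dist=13433.1 km, bearing=32.2°
Leg 7: dist=2286.1 km, bearing=339.4°
Total: 71743.7 km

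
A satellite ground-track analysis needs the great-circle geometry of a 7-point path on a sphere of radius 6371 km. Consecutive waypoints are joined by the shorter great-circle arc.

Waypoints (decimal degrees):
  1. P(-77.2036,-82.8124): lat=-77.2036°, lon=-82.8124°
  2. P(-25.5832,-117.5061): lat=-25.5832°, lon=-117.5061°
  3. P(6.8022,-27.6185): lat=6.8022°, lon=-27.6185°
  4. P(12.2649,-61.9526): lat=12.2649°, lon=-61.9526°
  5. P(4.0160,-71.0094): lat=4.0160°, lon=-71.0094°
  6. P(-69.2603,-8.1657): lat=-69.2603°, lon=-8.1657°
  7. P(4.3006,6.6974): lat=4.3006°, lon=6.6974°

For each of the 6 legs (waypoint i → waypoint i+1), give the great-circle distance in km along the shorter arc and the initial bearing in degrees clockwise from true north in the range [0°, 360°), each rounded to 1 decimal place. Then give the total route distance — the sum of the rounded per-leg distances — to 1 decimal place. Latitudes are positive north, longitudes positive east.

Leg 1: dist=6023.7 km, bearing=320.7°
Leg 2: dist=10322.3 km, bearing=83.8°
Leg 3: dist=3810.6 km, bearing=281.8°
Leg 4: dist=1354.0 km, bearing=228.1°
Leg 5: dist=9396.7 km, bearing=161.5°
Leg 6: dist=8257.9 km, bearing=15.4°
Total: 39165.2 km

Leg 1: φ1=-1.3474570, φ2=-0.4465111, Δφ=0.9009459, Δλ=-0.6055193 rad; a=sin²(Δφ/2)+cosφ1·cosφ2·sin²(Δλ/2)=0.2073247528; c=2·atan2(√a, √(1-a))=0.945484044; dist=6371·c=6023.679 ≈ 6023.7 km; running total=6023.7 km
Leg 1 bearing: y=sinΔλ·cosφ2=-0.51338535, x=cosφ1·sinφ2-sinφ1·cosφ2·cosΔλ=0.62753508; θ=atan2(y, x)=-39.2865° <0 so +360° → 320.7135° ≈ 320.7°
Leg 2: φ1=-0.4465111, φ2=0.1187208, Δφ=0.5652319, Δλ=1.5688346 rad; a=sin²(Δφ/2)+cosφ1·cosφ2·sin²(Δλ/2)=0.5246944286; c=2·atan2(√a, √(1-a))=1.620205285; dist=6371·c=10322.328 ≈ 10322.3 km; running total=16346.0 km
Leg 2 bearing: y=sinΔλ·cosφ2=0.99295905, x=cosφ1·sinφ2-sinφ1·cosφ2·cosΔλ=0.10767110; θ=atan2(y, x)=83.8113° ≈ 83.8°
Leg 3: φ1=0.1187208, φ2=0.2140629, Δφ=0.0953421, Δλ=-0.5992431 rad; a=sin²(Δφ/2)+cosφ1·cosφ2·sin²(Δλ/2)=0.0868017880; c=2·atan2(√a, √(1-a))=0.598118685; dist=6371·c=3810.614 ≈ 3810.6 km; running total=20156.6 km
Leg 3 bearing: y=sinΔλ·cosφ2=-0.55114441, x=cosφ1·sinφ2-sinφ1·cosφ2·cosΔλ=0.11536372; θ=atan2(y, x)=-78.1777° <0 so +360° → 281.8223° ≈ 281.8°
Leg 4: φ1=0.2140629, φ2=0.0700924, Δφ=-0.1439705, Δλ=-0.1580710 rad; a=sin²(Δφ/2)+cosφ1·cosφ2·sin²(Δλ/2)=0.0112493083; c=2·atan2(√a, √(1-a))=0.212525251; dist=6371·c=1353.998 ≈ 1354.0 km; running total=21510.6 km
Leg 4 bearing: y=sinΔλ·cosφ2=-0.15702701, x=cosφ1·sinφ2-sinφ1·cosφ2·cosΔλ=-0.14083169; θ=atan2(y, x)=-131.8878° <0 so +360° → 228.1122° ≈ 228.1°
Leg 5: φ1=0.0700924, φ2=-1.2088203, Δφ=-1.2789127, Δλ=1.0968295 rad; a=sin²(Δφ/2)+cosφ1·cosφ2·sin²(Δλ/2)=0.4521324929; c=2·atan2(√a, √(1-a))=1.474914468; dist=6371·c=9396.680 ≈ 9396.7 km; running total=30907.3 km
Leg 5 bearing: y=sinΔλ·cosφ2=0.31508609, x=cosφ1·sinφ2-sinφ1·cosφ2·cosΔλ=-0.94422220; θ=atan2(y, x)=161.5462° ≈ 161.5°
Leg 6: φ1=-1.2088203, φ2=0.0750596, Δφ=1.2838799, Δλ=0.2594100 rad; a=sin²(Δφ/2)+cosφ1·cosφ2·sin²(Δλ/2)=0.3644095092; c=2·atan2(√a, √(1-a))=1.296176549; dist=6371·c=8257.941 ≈ 8257.9 km; running total=39165.2 km
Leg 6 bearing: y=sinΔλ·cosφ2=0.25578812, x=cosφ1·sinφ2-sinφ1·cosφ2·cosΔλ=0.92791881; θ=atan2(y, x)=15.4113° ≈ 15.4°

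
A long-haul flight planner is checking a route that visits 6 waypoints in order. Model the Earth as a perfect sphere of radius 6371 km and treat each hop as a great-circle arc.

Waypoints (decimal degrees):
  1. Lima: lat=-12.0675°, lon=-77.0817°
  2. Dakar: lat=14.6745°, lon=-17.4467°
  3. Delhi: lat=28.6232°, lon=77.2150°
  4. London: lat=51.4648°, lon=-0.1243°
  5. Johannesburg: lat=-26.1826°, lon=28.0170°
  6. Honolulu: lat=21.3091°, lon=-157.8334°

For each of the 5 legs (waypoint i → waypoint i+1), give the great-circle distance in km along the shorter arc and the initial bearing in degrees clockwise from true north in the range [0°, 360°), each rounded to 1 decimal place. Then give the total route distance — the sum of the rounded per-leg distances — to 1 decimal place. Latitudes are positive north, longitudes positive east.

Leg 1: dist=7209.2 km, bearing=67.3°
Leg 2: dist=9673.9 km, bearing=61.2°
Leg 3: dist=6711.5 km, bearing=315.6°
Leg 4: dist=9062.2 km, bearing=154.7°
Leg 5: dist=19210.2 km, bearing=131.1°
Total: 51867.0 km

Leg 1: φ1=-0.2106176, φ2=0.2561183, Δφ=0.4667359, Δλ=1.0408271 rad; a=sin²(Δφ/2)+cosφ1·cosφ2·sin²(Δλ/2)=0.2873752388; c=2·atan2(√a, √(1-a))=1.131558767; dist=6371·c=7209.161 ≈ 7209.2 km; running total=7209.2 km
Leg 1 bearing: y=sinΔλ·cosφ2=0.83467787, x=cosφ1·sinφ2-sinφ1·cosφ2·cosΔλ=0.34996529; θ=atan2(y, x)=67.2526° ≈ 67.3°
Leg 2: φ1=0.2561183, φ2=0.4995691, Δφ=0.2434507, Δλ=1.6521583 rad; a=sin²(Δφ/2)+cosφ1·cosφ2·sin²(Δλ/2)=0.4738285117; c=2·atan2(√a, √(1-a))=1.518429419; dist=6371·c=9673.914 ≈ 9673.9 km; running total=16883.1 km
Leg 2 bearing: y=sinΔλ·cosφ2=0.87488529, x=cosφ1·sinφ2-sinφ1·cosφ2·cosΔλ=0.48149345; θ=atan2(y, x)=61.1738° ≈ 61.2°
Leg 3: φ1=0.4995691, φ2=0.8982302, Δφ=0.3986611, Δλ=-1.3498254 rad; a=sin²(Δφ/2)+cosφ1·cosφ2·sin²(Δλ/2)=0.2527090605; c=2·atan2(√a, √(1-a))=1.053442640; dist=6371·c=6711.483 ≈ 6711.5 km; running total=23594.6 km
Leg 3 bearing: y=sinΔλ·cosφ2=-0.60784726, x=cosφ1·sinφ2-sinφ1·cosφ2·cosΔλ=0.62121693; θ=atan2(y, x)=-44.3768° <0 so +360° → 315.6232° ≈ 315.6°
Leg 4: φ1=0.8982302, φ2=-0.4569726, Δφ=-1.3552028, Δλ=0.4911583 rad; a=sin²(Δφ/2)+cosφ1·cosφ2·sin²(Δλ/2)=0.4260810788; c=2·atan2(√a, √(1-a))=1.422414593; dist=6371·c=9062.203 ≈ 9062.2 km; running total=32656.8 km
Leg 4 bearing: y=sinΔλ·cosφ2=0.42325299, x=cosφ1·sinφ2-sinφ1·cosφ2·cosΔλ=-0.89386849; θ=atan2(y, x)=154.6621° ≈ 154.7°
Leg 5: φ1=-0.4569726, φ2=0.3719140, Δφ=0.8288865, Δλ=-3.2437014 rad; a=sin²(Δφ/2)+cosφ1·cosφ2·sin²(Δλ/2)=0.9960150594; c=2·atan2(√a, √(1-a))=3.015255880; dist=6371·c=19210.195 ≈ 19210.2 km; running total=51867.0 km
Leg 5 bearing: y=sinΔλ·cosφ2=0.09496271, x=cosφ1·sinφ2-sinφ1·cosφ2·cosΔλ=-0.08281502; θ=atan2(y, x)=131.0910° ≈ 131.1°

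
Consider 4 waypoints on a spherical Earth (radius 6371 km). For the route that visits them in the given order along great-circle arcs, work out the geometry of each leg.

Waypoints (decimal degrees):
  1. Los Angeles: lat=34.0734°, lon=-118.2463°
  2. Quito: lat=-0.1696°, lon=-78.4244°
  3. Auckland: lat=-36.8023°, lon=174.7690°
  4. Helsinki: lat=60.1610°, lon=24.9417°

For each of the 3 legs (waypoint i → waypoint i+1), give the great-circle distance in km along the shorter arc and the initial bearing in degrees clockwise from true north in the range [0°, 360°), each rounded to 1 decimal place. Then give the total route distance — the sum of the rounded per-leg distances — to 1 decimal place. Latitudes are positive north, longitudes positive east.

Leg 1: φ1=0.5946930, φ2=-0.0029601, Δφ=-0.5976531, Δλ=0.6950233 rad; a=sin²(Δφ/2)+cosφ1·cosφ2·sin²(Δλ/2)=0.1827394394; c=2·atan2(√a, √(1-a))=0.883407547; dist=6371·c=5628.189 ≈ 5628.2 km; running total=5628.2 km
Leg 1 bearing: y=sinΔλ·cosφ2=0.64040051, x=cosφ1·sinφ2-sinφ1·cosφ2·cosΔλ=-0.43274720; θ=atan2(y, x)=124.0486° ≈ 124.0°
Leg 2: φ1=-0.0029601, φ2=-0.6423213, Δφ=-0.6393612, Δλ=4.4190585 rad; a=sin²(Δφ/2)+cosφ1·cosφ2·sin²(Δλ/2)=0.6148719549; c=2·atan2(√a, √(1-a))=1.802610873; dist=6371·c=11484.434 ≈ 11484.4 km; running total=17112.6 km
Leg 2 bearing: y=sinΔλ·cosφ2=-0.76650607, x=cosφ1·sinφ2-sinφ1·cosφ2·cosΔλ=-0.59973843; θ=atan2(y, x)=-128.0407° <0 so +360° → 231.9593° ≈ 232.0°
Leg 3: φ1=-0.6423213, φ2=1.0500075, Δφ=1.6923288, Δλ=-2.6149797 rad; a=sin²(Δφ/2)+cosφ1·cosφ2·sin²(Δλ/2)=0.9320313538; c=2·atan2(√a, √(1-a))=2.614081730; dist=6371·c=16654.315 ≈ 16654.3 km; running total=33766.9 km
Leg 3 bearing: y=sinΔλ·cosφ2=-0.25007995, x=cosφ1·sinφ2-sinφ1·cosφ2·cosΔλ=0.43687030; θ=atan2(y, x)=-29.7883° <0 so +360° → 330.2117° ≈ 330.2°

Leg 1: dist=5628.2 km, bearing=124.0°
Leg 2: dist=11484.4 km, bearing=232.0°
Leg 3: dist=16654.3 km, bearing=330.2°
Total: 33766.9 km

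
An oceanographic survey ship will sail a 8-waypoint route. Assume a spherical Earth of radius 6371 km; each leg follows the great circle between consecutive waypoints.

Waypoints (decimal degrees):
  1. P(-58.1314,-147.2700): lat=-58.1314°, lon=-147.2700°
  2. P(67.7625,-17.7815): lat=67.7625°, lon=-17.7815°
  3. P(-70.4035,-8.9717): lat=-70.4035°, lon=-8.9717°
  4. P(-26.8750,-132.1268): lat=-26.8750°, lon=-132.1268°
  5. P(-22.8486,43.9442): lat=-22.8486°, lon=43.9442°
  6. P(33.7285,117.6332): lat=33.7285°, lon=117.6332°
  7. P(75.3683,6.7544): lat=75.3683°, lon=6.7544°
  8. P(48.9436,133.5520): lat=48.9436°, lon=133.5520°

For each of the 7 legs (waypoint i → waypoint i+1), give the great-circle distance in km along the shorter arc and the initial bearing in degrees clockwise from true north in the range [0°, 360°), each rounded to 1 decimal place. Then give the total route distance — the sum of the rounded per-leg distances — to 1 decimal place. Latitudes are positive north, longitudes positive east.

Leg 1: dist=17340.4 km, bearing=45.8°
Leg 2: dist=15377.7 km, bearing=175.6°
Leg 3: dist=8317.0 km, bearing=230.7°
Leg 4: dist=14470.0 km, bearing=175.3°
Leg 5: dist=10009.8 km, bearing=53.0°
Leg 6: dist=6945.2 km, bearing=344.6°
Leg 7: dist=5663.5 km, bearing=42.6°
Total: 78123.6 km

Leg 1: φ1=-1.0145843, φ2=1.1826787, Δφ=2.1972631, Δλ=2.2600007 rad; a=sin²(Δφ/2)+cosφ1·cosφ2·sin²(Δλ/2)=0.9565796732; c=2·atan2(√a, √(1-a))=2.721765352; dist=6371·c=17340.367 ≈ 17340.4 km; running total=17340.4 km
Leg 1 bearing: y=sinΔλ·cosφ2=0.29206708, x=cosφ1·sinφ2-sinφ1·cosφ2·cosΔλ=0.28431819; θ=atan2(y, x)=45.7702° ≈ 45.8°
Leg 2: φ1=1.1826787, φ2=-1.2287729, Δφ=-2.4114516, Δλ=0.1537600 rad; a=sin²(Δφ/2)+cosφ1·cosφ2·sin²(Δλ/2)=0.8732889101; c=2·atan2(√a, √(1-a))=2.413699622; dist=6371·c=15377.680 ≈ 15377.7 km; running total=32718.1 km
Leg 2 bearing: y=sinΔλ·cosφ2=0.05136723, x=cosφ1·sinφ2-sinφ1·cosφ2·cosΔλ=-0.66331212; θ=atan2(y, x)=175.5718° ≈ 175.6°
Leg 3: φ1=-1.2287729, φ2=-0.4690572, Δφ=0.7597156, Δλ=-2.1494620 rad; a=sin²(Δφ/2)+cosφ1·cosφ2·sin²(Δλ/2)=0.3688779924; c=2·atan2(√a, √(1-a))=1.305449456; dist=6371·c=8317.018 ≈ 8317.0 km; running total=41035.1 km
Leg 3 bearing: y=sinΔλ·cosφ2=-0.74677199, x=cosφ1·sinφ2-sinφ1·cosφ2·cosΔλ=-0.61119528; θ=atan2(y, x)=-129.2986° <0 so +360° → 230.7014° ≈ 230.7°
Leg 4: φ1=-0.4690572, φ2=-0.3987833, Δφ=0.0702739, Δλ=3.0730187 rad; a=sin²(Δφ/2)+cosφ1·cosφ2·sin²(Δλ/2)=0.8222718245; c=2·atan2(√a, √(1-a))=2.271222585; dist=6371·c=14469.959 ≈ 14470.0 km; running total=55505.1 km
Leg 4 bearing: y=sinΔλ·cosφ2=0.06314375, x=cosφ1·sinφ2-sinφ1·cosφ2·cosΔλ=-0.76195561; θ=atan2(y, x)=175.2627° ≈ 175.3°
Leg 5: φ1=-0.3987833, φ2=0.5886734, Δφ=0.9874567, Δλ=1.2861157 rad; a=sin²(Δφ/2)+cosφ1·cosφ2·sin²(Δλ/2)=0.5001777989; c=2·atan2(√a, √(1-a))=1.571151925; dist=6371·c=10009.809 ≈ 10009.8 km; running total=65514.9 km
Leg 5 bearing: y=sinΔλ·cosφ2=0.79820414, x=cosφ1·sinφ2-sinφ1·cosφ2·cosΔλ=0.60238693; θ=atan2(y, x)=52.9590° ≈ 53.0°
Leg 6: φ1=0.5886734, φ2=1.3154250, Δφ=0.7267516, Δλ=-1.9352001 rad; a=sin²(Δφ/2)+cosφ1·cosφ2·sin²(Δλ/2)=0.2688110210; c=2·atan2(√a, √(1-a))=1.090121139; dist=6371·c=6945.162 ≈ 6945.2 km; running total=72460.1 km
Leg 6 bearing: y=sinΔλ·cosφ2=-0.23601779, x=cosφ1·sinφ2-sinφ1·cosφ2·cosΔλ=0.85469423; θ=atan2(y, x)=-15.4371° <0 so +360° → 344.5629° ≈ 344.6°
Leg 7: φ1=1.3154250, φ2=0.8542270, Δφ=-0.4611980, Δλ=2.2130356 rad; a=sin²(Δφ/2)+cosφ1·cosφ2·sin²(Δλ/2)=0.1848851749; c=2·atan2(√a, √(1-a))=0.888947366; dist=6371·c=5663.484 ≈ 5663.5 km; running total=78123.6 km
Leg 7 bearing: y=sinΔλ·cosφ2=0.52593814, x=cosφ1·sinφ2-sinφ1·cosφ2·cosΔλ=0.57113891; θ=atan2(y, x)=42.6407° ≈ 42.6°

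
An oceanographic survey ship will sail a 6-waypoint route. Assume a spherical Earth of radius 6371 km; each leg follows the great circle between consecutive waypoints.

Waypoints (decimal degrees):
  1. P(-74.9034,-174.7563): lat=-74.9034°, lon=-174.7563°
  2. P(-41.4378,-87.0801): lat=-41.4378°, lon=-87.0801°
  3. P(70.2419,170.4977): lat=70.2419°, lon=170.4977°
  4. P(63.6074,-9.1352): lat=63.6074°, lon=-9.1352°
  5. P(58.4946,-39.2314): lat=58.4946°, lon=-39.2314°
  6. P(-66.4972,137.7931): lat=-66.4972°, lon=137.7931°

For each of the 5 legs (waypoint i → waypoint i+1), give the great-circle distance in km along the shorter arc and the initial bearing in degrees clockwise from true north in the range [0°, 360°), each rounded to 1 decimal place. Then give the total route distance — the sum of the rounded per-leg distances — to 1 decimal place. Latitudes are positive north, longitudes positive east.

Leg 1: φ1=-1.3073110, φ2=-0.7232260, Δφ=0.5840849, Δλ=1.5302384 rad; a=sin²(Δφ/2)+cosφ1·cosφ2·sin²(Δλ/2)=0.1765584088; c=2·atan2(√a, √(1-a))=0.867306163; dist=6371·c=5525.608 ≈ 5525.6 km; running total=5525.6 km
Leg 1 bearing: y=sinΔλ·cosφ2=0.74905811, x=cosφ1·sinφ2-sinφ1·cosφ2·cosΔλ=-0.14301780; θ=atan2(y, x)=100.8094° ≈ 100.8°
Leg 2: φ1=-0.7232260, φ2=1.2259524, Δφ=1.9491785, Δλ=4.4955807 rad; a=sin²(Δφ/2)+cosφ1·cosφ2·sin²(Δλ/2)=0.8386802862; c=2·atan2(√a, √(1-a))=2.314965128; dist=6371·c=14748.643 ≈ 14748.6 km; running total=20274.2 km
Leg 2 bearing: y=sinΔλ·cosφ2=-0.33013569, x=cosφ1·sinφ2-sinφ1·cosφ2·cosΔλ=0.65741394; θ=atan2(y, x)=-26.6646° <0 so +360° → 333.3354° ≈ 333.3°
Leg 3: φ1=1.2259524, φ2=1.1101586, Δφ=-0.1157939, Δλ=-3.1351855 rad; a=sin²(Δφ/2)+cosφ1·cosφ2·sin²(Δλ/2)=0.1536164807; c=2·atan2(√a, √(1-a))=0.805477390; dist=6371·c=5131.696 ≈ 5131.7 km; running total=25405.9 km
Leg 3 bearing: y=sinΔλ·cosφ2=-0.00284806, x=cosφ1·sinφ2-sinφ1·cosφ2·cosΔλ=0.72115582; θ=atan2(y, x)=-0.2263° <0 so +360° → 359.7737° ≈ 359.8°
Leg 4: φ1=1.1101586, φ2=1.0209234, Δφ=-0.0892352, Δλ=-0.5252778 rad; a=sin²(Δφ/2)+cosφ1·cosφ2·sin²(Δλ/2)=0.0176479739; c=2·atan2(√a, √(1-a))=0.266479112; dist=6371·c=1697.738 ≈ 1697.7 km; running total=27103.6 km
Leg 4 bearing: y=sinΔλ·cosφ2=-0.26204895, x=cosφ1·sinφ2-sinφ1·cosφ2·cosΔλ=-0.02600840; θ=atan2(y, x)=-95.6681° <0 so +360° → 264.3319° ≈ 264.3°
Leg 5: φ1=1.0209234, φ2=-1.1605951, Δφ=-2.1815184, Δλ=3.0896604 rad; a=sin²(Δφ/2)+cosφ1·cosφ2·sin²(Δλ/2)=0.9949903952; c=2·atan2(√a, √(1-a))=2.999917072; dist=6371·c=19112.472 ≈ 19112.5 km; running total=46216.1 km
Leg 5 bearing: y=sinΔλ·cosφ2=0.02070096, x=cosφ1·sinφ2-sinφ1·cosφ2·cosΔλ=-0.13967643; θ=atan2(y, x)=171.5698° ≈ 171.6°

Leg 1: dist=5525.6 km, bearing=100.8°
Leg 2: dist=14748.6 km, bearing=333.3°
Leg 3: dist=5131.7 km, bearing=359.8°
Leg 4: dist=1697.7 km, bearing=264.3°
Leg 5: dist=19112.5 km, bearing=171.6°
Total: 46216.1 km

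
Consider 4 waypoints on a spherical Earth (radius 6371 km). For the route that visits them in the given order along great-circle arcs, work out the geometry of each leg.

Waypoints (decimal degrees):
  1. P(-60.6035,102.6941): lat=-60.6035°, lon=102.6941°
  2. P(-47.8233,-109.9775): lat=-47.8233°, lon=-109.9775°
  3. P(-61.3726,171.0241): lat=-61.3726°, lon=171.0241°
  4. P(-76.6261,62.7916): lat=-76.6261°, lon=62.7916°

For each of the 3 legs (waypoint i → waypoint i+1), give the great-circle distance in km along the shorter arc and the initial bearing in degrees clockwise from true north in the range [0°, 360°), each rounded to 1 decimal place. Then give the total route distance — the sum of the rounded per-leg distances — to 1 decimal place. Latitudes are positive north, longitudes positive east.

Leg 1: dist=7605.0 km, bearing=157.1°
Leg 2: dist=4960.7 km, bearing=222.0°
Leg 3: dist=3890.4 km, bearing=202.5°
Total: 16456.1 km

Leg 1: φ1=-1.0577306, φ2=-0.8346740, Δφ=0.2230566, Δλ=-3.7118196 rad; a=sin²(Δφ/2)+cosφ1·cosφ2·sin²(Δλ/2)=0.3158813211; c=2·atan2(√a, √(1-a))=1.193683880; dist=6371·c=7604.960 ≈ 7605.0 km; running total=7605.0 km
Leg 1 bearing: y=sinΔλ·cosφ2=0.36244766, x=cosφ1·sinφ2-sinφ1·cosφ2·cosΔλ=-0.85617343; θ=atan2(y, x)=157.0554° ≈ 157.1°
Leg 2: φ1=-0.8346740, φ2=-1.0711539, Δφ=-0.2364799, Δλ=4.9044031 rad; a=sin²(Δφ/2)+cosφ1·cosφ2·sin²(Δλ/2)=0.1440634728; c=2·atan2(√a, √(1-a))=0.778634712; dist=6371·c=4960.682 ≈ 4960.7 km; running total=12565.7 km
Leg 2 bearing: y=sinΔλ·cosφ2=-0.47030649, x=cosφ1·sinφ2-sinφ1·cosφ2·cosΔλ=-0.52158275; θ=atan2(y, x)=-137.9593° <0 so +360° → 222.0407° ≈ 222.0°
Leg 3: φ1=-1.0711539, φ2=-1.3373777, Δφ=-0.2662238, Δλ=-1.8890135 rad; a=sin²(Δφ/2)+cosφ1·cosφ2·sin²(Δλ/2)=0.0903612346; c=2·atan2(√a, √(1-a))=0.610646425; dist=6371·c=3890.428 ≈ 3890.4 km; running total=16456.1 km
Leg 3 bearing: y=sinΔλ·cosφ2=-0.21969203, x=cosφ1·sinφ2-sinφ1·cosφ2·cosΔλ=-0.52964114; θ=atan2(y, x)=-157.4716° <0 so +360° → 202.5284° ≈ 202.5°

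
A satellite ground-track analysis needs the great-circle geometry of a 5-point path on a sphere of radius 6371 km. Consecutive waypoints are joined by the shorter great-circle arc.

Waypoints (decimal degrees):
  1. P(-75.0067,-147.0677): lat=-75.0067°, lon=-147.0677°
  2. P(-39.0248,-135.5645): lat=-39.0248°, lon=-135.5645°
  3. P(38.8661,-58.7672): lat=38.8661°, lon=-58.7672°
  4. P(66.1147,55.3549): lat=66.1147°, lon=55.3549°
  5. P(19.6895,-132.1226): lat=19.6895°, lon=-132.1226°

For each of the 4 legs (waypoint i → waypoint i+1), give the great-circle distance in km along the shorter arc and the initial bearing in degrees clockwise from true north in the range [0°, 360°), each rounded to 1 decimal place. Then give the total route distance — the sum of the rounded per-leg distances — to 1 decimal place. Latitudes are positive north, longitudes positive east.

Leg 1: dist=4044.6 km, bearing=15.1°
Leg 2: dist=11663.2 km, bearing=51.7°
Leg 3: dist=7070.0 km, bearing=24.4°
Leg 4: dist=10453.4 km, bearing=7.1°
Total: 33231.2 km

Leg 1: φ1=-1.3091139, φ2=-0.6811112, Δφ=0.6280026, Δλ=0.2007687 rad; a=sin²(Δφ/2)+cosφ1·cosφ2·sin²(Δλ/2)=0.0974171856; c=2·atan2(√a, √(1-a))=0.634841629; dist=6371·c=4044.576 ≈ 4044.6 km; running total=4044.6 km
Leg 1 bearing: y=sinΔλ·cosφ2=0.15492618, x=cosφ1·sinφ2-sinφ1·cosφ2·cosΔλ=0.57245628; θ=atan2(y, x)=15.1434° ≈ 15.1°
Leg 2: φ1=-0.6811112, φ2=0.6783414, Δφ=1.3594527, Δλ=1.3403657 rad; a=sin²(Δφ/2)+cosφ1·cosφ2·sin²(Δλ/2)=0.6284786920; c=2·atan2(√a, √(1-a))=1.830668877; dist=6371·c=11663.191 ≈ 11663.2 km; running total=15707.8 km
Leg 2 bearing: y=sinΔλ·cosφ2=0.75803433, x=cosφ1·sinφ2-sinφ1·cosφ2·cosΔλ=0.59946381; θ=atan2(y, x)=51.6626° ≈ 51.7°
Leg 3: φ1=0.6783414, φ2=1.1539192, Δφ=0.4755778, Δλ=1.9918064 rad; a=sin²(Δφ/2)+cosφ1·cosφ2·sin²(Δλ/2)=0.2775410344; c=2·atan2(√a, √(1-a))=1.109713707; dist=6371·c=7069.986 ≈ 7070.0 km; running total=22777.8 km
Leg 3 bearing: y=sinΔλ·cosφ2=0.36954916, x=cosφ1·sinφ2-sinφ1·cosφ2·cosΔλ=0.81577047; θ=atan2(y, x)=24.3708° ≈ 24.4°
Leg 4: φ1=1.1539192, φ2=0.3436466, Δφ=-0.8102726, Δλ=-3.2720996 rad; a=sin²(Δφ/2)+cosφ1·cosφ2·sin²(Δλ/2)=0.5349615502; c=2·atan2(√a, √(1-a))=1.640776531; dist=6371·c=10453.387 ≈ 10453.4 km; running total=33231.2 km
Leg 4 bearing: y=sinΔλ·cosφ2=0.12252804, x=cosφ1·sinφ2-sinφ1·cosφ2·cosΔλ=0.98999881; θ=atan2(y, x)=7.0554° ≈ 7.1°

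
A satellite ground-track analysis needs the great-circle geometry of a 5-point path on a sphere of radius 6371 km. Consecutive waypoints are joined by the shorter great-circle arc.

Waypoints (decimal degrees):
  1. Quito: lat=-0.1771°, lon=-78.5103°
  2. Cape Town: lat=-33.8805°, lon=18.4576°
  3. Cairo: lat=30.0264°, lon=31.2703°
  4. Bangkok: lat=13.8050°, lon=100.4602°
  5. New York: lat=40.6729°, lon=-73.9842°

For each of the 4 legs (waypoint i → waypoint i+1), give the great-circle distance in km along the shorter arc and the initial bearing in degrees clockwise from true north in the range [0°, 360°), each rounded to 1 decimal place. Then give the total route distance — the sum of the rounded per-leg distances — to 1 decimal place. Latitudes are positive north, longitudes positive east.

Leg 1: dist=10639.2 km, bearing=124.1°
Leg 2: dist=7232.5 km, bearing=12.2°
Leg 3: dist=7259.3 km, bearing=87.9°
Leg 4: dist=13930.4 km, bearing=354.8°
Total: 39061.4 km

Leg 1: φ1=-0.0030910, φ2=-0.5913263, Δφ=-0.5882353, Δλ=1.6924091 rad; a=sin²(Δφ/2)+cosφ1·cosφ2·sin²(Δλ/2)=0.5494954633; c=2·atan2(√a, √(1-a))=1.669949643; dist=6371·c=10639.249 ≈ 10639.2 km; running total=10639.2 km
Leg 1 bearing: y=sinΔλ·cosφ2=0.82407041, x=cosφ1·sinφ2-sinφ1·cosφ2·cosΔλ=-0.55777123; θ=atan2(y, x)=124.0921° ≈ 124.1°
Leg 2: φ1=-0.5913263, φ2=0.5240595, Δφ=1.1153858, Δλ=0.2236238 rad; a=sin²(Δφ/2)+cosφ1·cosφ2·sin²(Δλ/2)=0.2890332803; c=2·atan2(√a, √(1-a))=1.135219499; dist=6371·c=7232.483 ≈ 7232.5 km; running total=17871.7 km
Leg 2 bearing: y=sinΔλ·cosφ2=0.19200270, x=cosφ1·sinφ2-sinφ1·cosφ2·cosΔλ=0.88606272; θ=atan2(y, x)=12.2265° ≈ 12.2°
Leg 3: φ1=0.5240595, φ2=0.2409427, Δφ=-0.2831168, Δλ=1.2075916 rad; a=sin²(Δφ/2)+cosφ1·cosφ2·sin²(Δλ/2)=0.2909442498; c=2·atan2(√a, √(1-a))=1.139430943; dist=6371·c=7259.315 ≈ 7259.3 km; running total=25131.0 km
Leg 3 bearing: y=sinΔλ·cosφ2=0.90776099, x=cosφ1·sinφ2-sinφ1·cosφ2·cosΔλ=0.03395219; θ=atan2(y, x)=87.8580° ≈ 87.9°
Leg 4: φ1=0.2409427, φ2=0.7098760, Δφ=0.4689333, Δλ=-3.0446291 rad; a=sin²(Δφ/2)+cosφ1·cosφ2·sin²(Δλ/2)=0.7887786129; c=2·atan2(√a, √(1-a))=2.186529527; dist=6371·c=13930.380 ≈ 13930.4 km; running total=39061.4 km
Leg 4 bearing: y=sinΔλ·cosφ2=-0.07342608, x=cosφ1·sinφ2-sinφ1·cosφ2·cosΔλ=0.81304137; θ=atan2(y, x)=-5.1604° <0 so +360° → 354.8396° ≈ 354.8°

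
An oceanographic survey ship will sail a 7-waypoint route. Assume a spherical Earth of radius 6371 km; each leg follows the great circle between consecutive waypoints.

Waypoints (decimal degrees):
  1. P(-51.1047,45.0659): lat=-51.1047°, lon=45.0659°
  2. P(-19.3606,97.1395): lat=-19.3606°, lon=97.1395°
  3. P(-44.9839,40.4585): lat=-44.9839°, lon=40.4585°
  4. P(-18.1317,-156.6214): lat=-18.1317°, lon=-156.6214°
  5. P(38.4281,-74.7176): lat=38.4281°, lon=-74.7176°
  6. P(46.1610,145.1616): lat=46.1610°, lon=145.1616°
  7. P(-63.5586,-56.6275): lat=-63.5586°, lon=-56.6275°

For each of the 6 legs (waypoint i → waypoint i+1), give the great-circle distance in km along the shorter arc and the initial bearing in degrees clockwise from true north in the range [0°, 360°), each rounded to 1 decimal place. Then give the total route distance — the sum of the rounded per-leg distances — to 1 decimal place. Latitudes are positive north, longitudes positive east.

Leg 1: φ1=-0.8919453, φ2=-0.3379062, Δφ=0.5540391, Δλ=0.9088558 rad; a=sin²(Δφ/2)+cosφ1·cosφ2·sin²(Δλ/2)=0.1889363139; c=2·atan2(√a, √(1-a))=0.899339306; dist=6371·c=5729.691 ≈ 5729.7 km; running total=5729.7 km
Leg 1 bearing: y=sinΔλ·cosφ2=0.74419493, x=cosφ1·sinφ2-sinφ1·cosφ2·cosΔλ=0.24316956; θ=atan2(y, x)=71.9049° ≈ 71.9°
Leg 2: φ1=-0.3379062, φ2=-0.7851172, Δφ=-0.4472110, Δλ=-0.9892701 rad; a=sin²(Δφ/2)+cosφ1·cosφ2·sin²(Δλ/2)=0.1995494876; c=2·atan2(√a, √(1-a))=0.926168461; dist=6371·c=5900.619 ≈ 5900.6 km; running total=11630.3 km
Leg 2 bearing: y=sinΔλ·cosφ2=-0.59104229, x=cosφ1·sinφ2-sinφ1·cosφ2·cosΔλ=-0.53813285; θ=atan2(y, x)=-132.3173° <0 so +360° → 227.6827° ≈ 227.7°
Leg 3: φ1=-0.7851172, φ2=-0.3164579, Δφ=0.4686593, Δλ=-3.4396931 rad; a=sin²(Δφ/2)+cosφ1·cosφ2·sin²(Δλ/2)=0.7112729917; c=2·atan2(√a, √(1-a))=2.007048891; dist=6371·c=12786.908 ≈ 12786.9 km; running total=24417.2 km
Leg 3 bearing: y=sinΔλ·cosφ2=0.27912070, x=cosφ1·sinφ2-sinφ1·cosφ2·cosΔλ=-0.86229144; θ=atan2(y, x)=162.0634° ≈ 162.1°
Leg 4: φ1=-0.3164579, φ2=0.6706969, Δφ=0.9871547, Δλ=1.4294910 rad; a=sin²(Δφ/2)+cosφ1·cosφ2·sin²(Δλ/2)=0.5442858604; c=2·atan2(√a, √(1-a))=1.659484265; dist=6371·c=10572.574 ≈ 10572.6 km; running total=34989.8 km
Leg 4 bearing: y=sinΔλ·cosφ2=0.77558069, x=cosφ1·sinφ2-sinφ1·cosφ2·cosΔλ=0.62500371; θ=atan2(y, x)=51.1363° ≈ 51.1°
Leg 5: φ1=0.6706969, φ2=0.8056614, Δφ=0.1349646, Δλ=3.8376160 rad; a=sin²(Δφ/2)+cosφ1·cosφ2·sin²(Δλ/2)=0.4840437008; c=2·atan2(√a, √(1-a))=1.538878309; dist=6371·c=9804.194 ≈ 9804.2 km; running total=44794.0 km
Leg 5 bearing: y=sinΔλ·cosφ2=-0.44409709, x=cosφ1·sinφ2-sinφ1·cosφ2·cosΔλ=0.89541017; θ=atan2(y, x)=-26.3801° <0 so +360° → 333.6199° ≈ 333.6°
Leg 6: φ1=0.8056614, φ2=-1.1093068, Δφ=-1.9149683, Δλ=-3.5218842 rad; a=sin²(Δφ/2)+cosφ1·cosφ2·sin²(Δλ/2)=0.9661091980; c=2·atan2(√a, √(1-a))=2.771291485; dist=6371·c=17655.898 ≈ 17655.9 km; running total=62449.9 km
Leg 6 bearing: y=sinΔλ·cosφ2=0.16528486, x=cosφ1·sinφ2-sinφ1·cosφ2·cosΔλ=-0.32194686; θ=atan2(y, x)=152.8244° ≈ 152.8°

Leg 1: dist=5729.7 km, bearing=71.9°
Leg 2: dist=5900.6 km, bearing=227.7°
Leg 3: dist=12786.9 km, bearing=162.1°
Leg 4: dist=10572.6 km, bearing=51.1°
Leg 5: dist=9804.2 km, bearing=333.6°
Leg 6: dist=17655.9 km, bearing=152.8°
Total: 62449.9 km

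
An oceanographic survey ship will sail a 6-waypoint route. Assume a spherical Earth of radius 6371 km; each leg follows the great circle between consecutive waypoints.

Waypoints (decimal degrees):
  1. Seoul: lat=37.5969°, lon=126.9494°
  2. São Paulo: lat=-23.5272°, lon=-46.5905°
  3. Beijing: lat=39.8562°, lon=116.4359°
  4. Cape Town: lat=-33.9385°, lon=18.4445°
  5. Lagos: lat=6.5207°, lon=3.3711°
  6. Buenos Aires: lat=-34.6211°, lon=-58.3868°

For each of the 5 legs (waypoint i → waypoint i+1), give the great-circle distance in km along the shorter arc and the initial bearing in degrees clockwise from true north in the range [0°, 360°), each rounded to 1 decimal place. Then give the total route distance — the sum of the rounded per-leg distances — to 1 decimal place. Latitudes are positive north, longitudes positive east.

Leg 1: φ1=0.6561897, φ2=-0.4106271, Δφ=-1.0668168, Δλ=-3.0288426 rad; a=sin²(Δφ/2)+cosφ1·cosφ2·sin²(Δλ/2)=0.9826940163; c=2·atan2(√a, √(1-a))=2.877723384; dist=6371·c=18333.976 ≈ 18334.0 km; running total=18334.0 km
Leg 1 bearing: y=sinΔλ·cosφ2=-0.10315829, x=cosφ1·sinφ2-sinφ1·cosφ2·cosΔλ=0.23955023; θ=atan2(y, x)=-23.2983° <0 so +360° → 336.7017° ≈ 336.7°
Leg 2: φ1=-0.4106271, φ2=0.6956219, Δφ=1.1062490, Δλ=2.8453474 rad; a=sin²(Δφ/2)+cosφ1·cosφ2·sin²(Δλ/2)=0.9645016849; c=2·atan2(√a, √(1-a))=2.762506926; dist=6371·c=17599.932 ≈ 17599.9 km; running total=35933.9 km
Leg 2 bearing: y=sinΔλ·cosφ2=0.22410241, x=cosφ1·sinφ2-sinφ1·cosφ2·cosΔλ=0.29450102; θ=atan2(y, x)=37.2695° ≈ 37.3°
Leg 3: φ1=0.6956219, φ2=-0.5923386, Δφ=-1.2879605, Δλ=-1.7102726 rad; a=sin²(Δφ/2)+cosφ1·cosφ2·sin²(Δλ/2)=0.7231684051; c=2·atan2(√a, √(1-a))=2.033463900; dist=6371·c=12955.199 ≈ 12955.2 km; running total=48889.1 km
Leg 3 bearing: y=sinΔλ·cosφ2=-0.82158067, x=cosφ1·sinφ2-sinφ1·cosφ2·cosΔλ=-0.35466697; θ=atan2(y, x)=-113.3493° <0 so +360° → 246.6507° ≈ 246.7°
Leg 4: φ1=-0.5923386, φ2=0.1138077, Δφ=0.7061463, Δλ=-0.2630805 rad; a=sin²(Δφ/2)+cosφ1·cosφ2·sin²(Δλ/2)=0.1337460208; c=2·atan2(√a, √(1-a))=0.748797576; dist=6371·c=4770.589 ≈ 4770.6 km; running total=53659.7 km
Leg 4 bearing: y=sinΔλ·cosφ2=-0.25837392, x=cosφ1·sinφ2-sinφ1·cosφ2·cosΔλ=0.62982141; θ=atan2(y, x)=-22.3051° <0 so +360° → 337.6949° ≈ 337.7°
Leg 5: φ1=0.1138077, φ2=-0.6042522, Δφ=-0.7180599, Δλ=-1.0778787 rad; a=sin²(Δφ/2)+cosφ1·cosφ2·sin²(Δλ/2)=0.3388157173; c=2·atan2(√a, √(1-a))=1.242565758; dist=6371·c=7916.386 ≈ 7916.4 km; running total=61576.1 km
Leg 5 bearing: y=sinΔλ·cosφ2=-0.72496264, x=cosφ1·sinφ2-sinφ1·cosφ2·cosΔλ=-0.60869341; θ=atan2(y, x)=-130.0175° <0 so +360° → 229.9825° ≈ 230.0°

Leg 1: dist=18334.0 km, bearing=336.7°
Leg 2: dist=17599.9 km, bearing=37.3°
Leg 3: dist=12955.2 km, bearing=246.7°
Leg 4: dist=4770.6 km, bearing=337.7°
Leg 5: dist=7916.4 km, bearing=230.0°
Total: 61576.1 km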